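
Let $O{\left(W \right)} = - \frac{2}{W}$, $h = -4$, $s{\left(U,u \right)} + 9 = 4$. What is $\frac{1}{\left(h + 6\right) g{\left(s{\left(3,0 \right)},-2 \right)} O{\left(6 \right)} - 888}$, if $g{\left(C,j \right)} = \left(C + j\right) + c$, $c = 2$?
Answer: $- \frac{3}{2654} \approx -0.0011304$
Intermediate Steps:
$s{\left(U,u \right)} = -5$ ($s{\left(U,u \right)} = -9 + 4 = -5$)
$g{\left(C,j \right)} = 2 + C + j$ ($g{\left(C,j \right)} = \left(C + j\right) + 2 = 2 + C + j$)
$\frac{1}{\left(h + 6\right) g{\left(s{\left(3,0 \right)},-2 \right)} O{\left(6 \right)} - 888} = \frac{1}{\left(-4 + 6\right) \left(2 - 5 - 2\right) \left(- \frac{2}{6}\right) - 888} = \frac{1}{2 \left(-5\right) \left(\left(-2\right) \frac{1}{6}\right) - 888} = \frac{1}{\left(-10\right) \left(- \frac{1}{3}\right) - 888} = \frac{1}{\frac{10}{3} - 888} = \frac{1}{- \frac{2654}{3}} = - \frac{3}{2654}$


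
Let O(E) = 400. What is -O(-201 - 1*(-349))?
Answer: -400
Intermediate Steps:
-O(-201 - 1*(-349)) = -1*400 = -400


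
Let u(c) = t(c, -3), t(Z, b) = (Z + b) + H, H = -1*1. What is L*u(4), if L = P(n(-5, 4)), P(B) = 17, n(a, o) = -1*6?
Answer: 0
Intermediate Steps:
n(a, o) = -6
H = -1
t(Z, b) = -1 + Z + b (t(Z, b) = (Z + b) - 1 = -1 + Z + b)
u(c) = -4 + c (u(c) = -1 + c - 3 = -4 + c)
L = 17
L*u(4) = 17*(-4 + 4) = 17*0 = 0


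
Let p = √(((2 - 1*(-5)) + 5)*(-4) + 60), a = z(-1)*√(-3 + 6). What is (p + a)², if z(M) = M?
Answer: 3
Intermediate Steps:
a = -√3 (a = -√(-3 + 6) = -√3 ≈ -1.7320)
p = 2*√3 (p = √(((2 + 5) + 5)*(-4) + 60) = √((7 + 5)*(-4) + 60) = √(12*(-4) + 60) = √(-48 + 60) = √12 = 2*√3 ≈ 3.4641)
(p + a)² = (2*√3 - √3)² = (√3)² = 3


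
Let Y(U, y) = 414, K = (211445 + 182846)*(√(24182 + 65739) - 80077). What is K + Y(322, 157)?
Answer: -31573639993 + 394291*√89921 ≈ -3.1455e+10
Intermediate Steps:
K = -31573640407 + 394291*√89921 (K = 394291*(√89921 - 80077) = 394291*(-80077 + √89921) = -31573640407 + 394291*√89921 ≈ -3.1455e+10)
K + Y(322, 157) = (-31573640407 + 394291*√89921) + 414 = -31573639993 + 394291*√89921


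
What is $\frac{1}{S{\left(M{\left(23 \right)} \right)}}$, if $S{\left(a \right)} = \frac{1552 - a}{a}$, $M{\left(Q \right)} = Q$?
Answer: $\frac{23}{1529} \approx 0.015043$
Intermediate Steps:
$S{\left(a \right)} = \frac{1552 - a}{a}$
$\frac{1}{S{\left(M{\left(23 \right)} \right)}} = \frac{1}{\frac{1}{23} \left(1552 - 23\right)} = \frac{1}{\frac{1}{23} \cdot 1529} = \frac{1}{\frac{1529}{23}} = \frac{23}{1529}$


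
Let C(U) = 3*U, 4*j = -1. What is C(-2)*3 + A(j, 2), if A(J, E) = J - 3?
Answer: -85/4 ≈ -21.250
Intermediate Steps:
j = -¼ (j = (¼)*(-1) = -¼ ≈ -0.25000)
A(J, E) = -3 + J
C(-2)*3 + A(j, 2) = (3*(-2))*3 + (-3 - ¼) = -6*3 - 13/4 = -18 - 13/4 = -85/4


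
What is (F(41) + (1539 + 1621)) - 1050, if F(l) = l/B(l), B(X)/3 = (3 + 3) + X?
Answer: 297551/141 ≈ 2110.3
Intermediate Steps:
B(X) = 18 + 3*X (B(X) = 3*((3 + 3) + X) = 3*(6 + X) = 18 + 3*X)
F(l) = l/(18 + 3*l)
(F(41) + (1539 + 1621)) - 1050 = ((1/3)*41/(6 + 41) + (1539 + 1621)) - 1050 = ((1/3)*41/47 + 3160) - 1050 = ((1/3)*41*(1/47) + 3160) - 1050 = (41/141 + 3160) - 1050 = 445601/141 - 1050 = 297551/141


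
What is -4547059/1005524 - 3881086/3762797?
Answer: -21012185083087/3783582690628 ≈ -5.5535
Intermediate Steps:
-4547059/1005524 - 3881086/3762797 = -21012185083087/3783582690628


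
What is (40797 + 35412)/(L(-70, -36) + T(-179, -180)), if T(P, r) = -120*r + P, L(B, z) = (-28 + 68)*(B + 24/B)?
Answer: 177821/43417 ≈ 4.0957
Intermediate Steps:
L(B, z) = 40*B + 960/B (L(B, z) = 40*(B + 24/B) = 40*B + 960/B)
T(P, r) = P - 120*r
(40797 + 35412)/(L(-70, -36) + T(-179, -180)) = (40797 + 35412)/((40*(-70) + 960/(-70)) + (-179 - 120*(-180))) = 76209/((-2800 + 960*(-1/70)) + (-179 + 21600)) = 76209/((-2800 - 96/7) + 21421) = 76209/(-19696/7 + 21421) = 76209/(130251/7) = 76209*(7/130251) = 177821/43417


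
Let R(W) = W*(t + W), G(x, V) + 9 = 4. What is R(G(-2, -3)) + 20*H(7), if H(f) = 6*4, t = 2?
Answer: 495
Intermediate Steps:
G(x, V) = -5 (G(x, V) = -9 + 4 = -5)
H(f) = 24
R(W) = W*(2 + W)
R(G(-2, -3)) + 20*H(7) = -5*(2 - 5) + 20*24 = -5*(-3) + 480 = 15 + 480 = 495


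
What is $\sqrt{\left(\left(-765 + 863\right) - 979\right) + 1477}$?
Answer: $2 \sqrt{149} \approx 24.413$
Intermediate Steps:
$\sqrt{\left(\left(-765 + 863\right) - 979\right) + 1477} = \sqrt{\left(98 - 979\right) + 1477} = \sqrt{-881 + 1477} = \sqrt{596} = 2 \sqrt{149}$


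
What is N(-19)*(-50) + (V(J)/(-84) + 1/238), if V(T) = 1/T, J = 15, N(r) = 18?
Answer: -19277927/21420 ≈ -900.00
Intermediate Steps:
N(-19)*(-50) + (V(J)/(-84) + 1/238) = 18*(-50) + (1/(15*(-84)) + 1/238) = -900 + ((1/15)*(-1/84) + 1*(1/238)) = -900 + (-1/1260 + 1/238) = -900 + 73/21420 = -19277927/21420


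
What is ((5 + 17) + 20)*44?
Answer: 1848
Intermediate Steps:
((5 + 17) + 20)*44 = (22 + 20)*44 = 42*44 = 1848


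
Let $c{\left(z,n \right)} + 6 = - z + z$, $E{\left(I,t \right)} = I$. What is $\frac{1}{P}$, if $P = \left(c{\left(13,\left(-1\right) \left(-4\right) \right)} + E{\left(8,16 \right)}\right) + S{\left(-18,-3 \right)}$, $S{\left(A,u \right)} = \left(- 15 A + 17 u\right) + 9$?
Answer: $\frac{1}{230} \approx 0.0043478$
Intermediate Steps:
$c{\left(z,n \right)} = -6$ ($c{\left(z,n \right)} = -6 + \left(- z + z\right) = -6 + 0 = -6$)
$S{\left(A,u \right)} = 9 - 15 A + 17 u$
$P = 230$ ($P = \left(-6 + 8\right) + \left(9 - -270 + 17 \left(-3\right)\right) = 2 + \left(9 + 270 - 51\right) = 2 + 228 = 230$)
$\frac{1}{P} = \frac{1}{230}$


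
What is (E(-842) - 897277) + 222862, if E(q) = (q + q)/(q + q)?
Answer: -674414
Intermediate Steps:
E(q) = 1 (E(q) = (2*q)/((2*q)) = (2*q)*(1/(2*q)) = 1)
(E(-842) - 897277) + 222862 = (1 - 897277) + 222862 = -897276 + 222862 = -674414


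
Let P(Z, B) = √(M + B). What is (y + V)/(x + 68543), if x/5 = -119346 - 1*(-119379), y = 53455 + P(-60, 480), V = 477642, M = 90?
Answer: 531097/68708 + √570/68708 ≈ 7.7301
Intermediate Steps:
P(Z, B) = √(90 + B)
y = 53455 + √570 (y = 53455 + √(90 + 480) = 53455 + √570 ≈ 53479.)
x = 165 (x = 5*(-119346 - 1*(-119379)) = 5*(-119346 + 119379) = 5*33 = 165)
(y + V)/(x + 68543) = ((53455 + √570) + 477642)/(165 + 68543) = (531097 + √570)/68708 = (531097 + √570)*(1/68708) = 531097/68708 + √570/68708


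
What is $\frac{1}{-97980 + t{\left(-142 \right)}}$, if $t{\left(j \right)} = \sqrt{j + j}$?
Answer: $- \frac{345}{33803101} - \frac{i \sqrt{71}}{4800040342} \approx -1.0206 \cdot 10^{-5} - 1.7554 \cdot 10^{-9} i$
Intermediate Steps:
$t{\left(j \right)} = \sqrt{2} \sqrt{j}$ ($t{\left(j \right)} = \sqrt{2 j} = \sqrt{2} \sqrt{j}$)
$\frac{1}{-97980 + t{\left(-142 \right)}} = \frac{1}{-97980 + \sqrt{2} \sqrt{-142}} = \frac{1}{-97980 + \sqrt{2} i \sqrt{142}} = \frac{1}{-97980 + 2 i \sqrt{71}}$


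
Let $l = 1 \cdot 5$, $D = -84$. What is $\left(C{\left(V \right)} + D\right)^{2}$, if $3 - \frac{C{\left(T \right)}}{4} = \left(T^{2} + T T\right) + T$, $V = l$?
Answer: $85264$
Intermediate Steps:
$l = 5$
$V = 5$
$C{\left(T \right)} = 12 - 8 T^{2} - 4 T$ ($C{\left(T \right)} = 12 - 4 \left(\left(T^{2} + T T\right) + T\right) = 12 - 4 \left(\left(T^{2} + T^{2}\right) + T\right) = 12 - 4 \left(2 T^{2} + T\right) = 12 - 4 \left(T + 2 T^{2}\right) = 12 - \left(4 T + 8 T^{2}\right) = 12 - 8 T^{2} - 4 T$)
$\left(C{\left(V \right)} + D\right)^{2} = \left(\left(12 - 8 \cdot 5^{2} - 20\right) - 84\right)^{2} = \left(\left(12 - 200 - 20\right) - 84\right)^{2} = \left(-208 - 84\right)^{2} = \left(-292\right)^{2} = 85264$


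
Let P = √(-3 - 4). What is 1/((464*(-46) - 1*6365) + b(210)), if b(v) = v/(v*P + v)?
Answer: (I - √7)/(-27708*I + 27709*√7) ≈ -3.609e-5 + 4.3075e-10*I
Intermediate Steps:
P = I*√7 (P = √(-7) = I*√7 ≈ 2.6458*I)
b(v) = v/(v + I*v*√7) (b(v) = v/(v*(I*√7) + v) = v/(I*v*√7 + v) = v/(v + I*v*√7))
1/((464*(-46) - 1*6365) + b(210)) = 1/((464*(-46) - 1*6365) + (⅛ - I*√7/8)) = 1/((-21344 - 6365) + (⅛ - I*√7/8)) = 1/(-27709 + (⅛ - I*√7/8)) = 1/(-221671/8 - I*√7/8)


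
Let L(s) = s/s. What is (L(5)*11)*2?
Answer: 22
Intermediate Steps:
L(s) = 1
(L(5)*11)*2 = (1*11)*2 = 11*2 = 22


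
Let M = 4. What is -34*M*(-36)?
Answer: 4896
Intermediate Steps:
-34*M*(-36) = -34*4*(-36) = -136*(-36) = 4896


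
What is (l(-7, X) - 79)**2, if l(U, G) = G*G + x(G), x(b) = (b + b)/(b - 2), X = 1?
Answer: 6400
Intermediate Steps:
x(b) = 2*b/(-2 + b) (x(b) = (2*b)/(-2 + b) = 2*b/(-2 + b))
l(U, G) = G**2 + 2*G/(-2 + G) (l(U, G) = G*G + 2*G/(-2 + G) = G**2 + 2*G/(-2 + G))
(l(-7, X) - 79)**2 = (1*(2 + 1*(-2 + 1))/(-2 + 1) - 79)**2 = (1*(2 + 1*(-1))/(-1) - 79)**2 = (1*(-1)*(2 - 1) - 79)**2 = (1*(-1)*1 - 79)**2 = (-1 - 79)**2 = (-80)**2 = 6400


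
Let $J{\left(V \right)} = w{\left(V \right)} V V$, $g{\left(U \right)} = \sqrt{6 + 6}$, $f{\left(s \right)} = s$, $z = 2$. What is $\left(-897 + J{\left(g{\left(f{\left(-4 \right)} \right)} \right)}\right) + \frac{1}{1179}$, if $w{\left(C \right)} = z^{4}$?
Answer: $- \frac{831194}{1179} \approx -705.0$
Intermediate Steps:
$w{\left(C \right)} = 16$ ($w{\left(C \right)} = 2^{4} = 16$)
$g{\left(U \right)} = 2 \sqrt{3}$ ($g{\left(U \right)} = \sqrt{12} = 2 \sqrt{3}$)
$J{\left(V \right)} = 16 V^{2}$ ($J{\left(V \right)} = 16 V V = 16 V^{2}$)
$\left(-897 + J{\left(g{\left(f{\left(-4 \right)} \right)} \right)}\right) + \frac{1}{1179} = \left(-897 + 16 \left(2 \sqrt{3}\right)^{2}\right) + \frac{1}{1179} = \left(-897 + 16 \cdot 12\right) + \frac{1}{1179} = \left(-897 + 192\right) + \frac{1}{1179} = -705 + \frac{1}{1179} = - \frac{831194}{1179}$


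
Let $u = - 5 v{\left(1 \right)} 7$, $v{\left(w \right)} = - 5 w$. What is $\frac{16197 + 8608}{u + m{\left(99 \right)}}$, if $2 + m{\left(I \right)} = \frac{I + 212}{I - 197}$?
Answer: $\frac{220990}{1513} \approx 146.06$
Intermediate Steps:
$m{\left(I \right)} = -2 + \frac{212 + I}{-197 + I}$ ($m{\left(I \right)} = -2 + \frac{I + 212}{I - 197} = -2 + \frac{212 + I}{-197 + I}$)
$u = 175$ ($u = - 5 \left(\left(-5\right) 1\right) 7 = \left(-5\right) \left(-5\right) 7 = 25 \cdot 7 = 175$)
$\frac{16197 + 8608}{u + m{\left(99 \right)}} = \frac{16197 + 8608}{175 + \frac{606 - 99}{-197 + 99}} = \frac{24805}{175 + \frac{606 - 99}{-98}} = \frac{24805}{175 - \frac{507}{98}} = \frac{24805}{\frac{16643}{98}} = 24805 \cdot \frac{98}{16643} = \frac{220990}{1513}$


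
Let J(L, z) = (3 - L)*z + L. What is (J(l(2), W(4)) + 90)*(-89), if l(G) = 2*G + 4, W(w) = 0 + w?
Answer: -6942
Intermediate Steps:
W(w) = w
l(G) = 4 + 2*G
J(L, z) = L + z*(3 - L) (J(L, z) = z*(3 - L) + L = L + z*(3 - L))
(J(l(2), W(4)) + 90)*(-89) = (((4 + 2*2) + 3*4 - 1*(4 + 2*2)*4) + 90)*(-89) = (((4 + 4) + 12 - 1*(4 + 4)*4) + 90)*(-89) = ((8 + 12 - 1*8*4) + 90)*(-89) = ((8 + 12 - 32) + 90)*(-89) = (-12 + 90)*(-89) = 78*(-89) = -6942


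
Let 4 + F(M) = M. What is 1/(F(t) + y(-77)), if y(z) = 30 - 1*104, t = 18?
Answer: -1/60 ≈ -0.016667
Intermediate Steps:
F(M) = -4 + M
y(z) = -74 (y(z) = 30 - 104 = -74)
1/(F(t) + y(-77)) = 1/((-4 + 18) - 74) = 1/(14 - 74) = 1/(-60) = -1/60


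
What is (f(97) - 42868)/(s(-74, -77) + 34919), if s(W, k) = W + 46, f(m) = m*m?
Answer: -33459/34891 ≈ -0.95896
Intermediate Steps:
f(m) = m²
s(W, k) = 46 + W
(f(97) - 42868)/(s(-74, -77) + 34919) = (97² - 42868)/((46 - 74) + 34919) = (9409 - 42868)/(-28 + 34919) = -33459/34891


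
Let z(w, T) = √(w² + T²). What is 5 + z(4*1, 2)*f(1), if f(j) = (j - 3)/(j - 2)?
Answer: 5 + 4*√5 ≈ 13.944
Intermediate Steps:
f(j) = (-3 + j)/(-2 + j)
z(w, T) = √(T² + w²)
5 + z(4*1, 2)*f(1) = 5 + √(2² + (4*1)²)*((-3 + 1)/(-2 + 1)) = 5 + √(4 + 4²)*(-2/(-1)) = 5 + √(4 + 16)*(-1*(-2)) = 5 + √20*2 = 5 + (2*√5)*2 = 5 + 4*√5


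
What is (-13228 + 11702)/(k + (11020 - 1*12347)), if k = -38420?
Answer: 1526/39747 ≈ 0.038393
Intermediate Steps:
(-13228 + 11702)/(k + (11020 - 1*12347)) = (-13228 + 11702)/(-38420 + (11020 - 1*12347)) = -1526/(-38420 + (11020 - 12347)) = -1526/(-38420 - 1327) = -1526/(-39747) = -1526*(-1/39747) = 1526/39747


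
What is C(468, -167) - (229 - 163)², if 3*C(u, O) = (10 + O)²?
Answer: 11581/3 ≈ 3860.3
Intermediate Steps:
C(u, O) = (10 + O)²/3
C(468, -167) - (229 - 163)² = (10 - 167)²/3 - (229 - 163)² = (⅓)*(-157)² - 1*66² = (⅓)*24649 - 1*4356 = 24649/3 - 4356 = 11581/3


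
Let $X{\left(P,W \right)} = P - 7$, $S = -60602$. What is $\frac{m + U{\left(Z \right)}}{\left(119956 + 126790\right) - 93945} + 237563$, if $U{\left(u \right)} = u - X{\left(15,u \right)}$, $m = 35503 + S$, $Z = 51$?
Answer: $\frac{1251718583}{5269} \approx 2.3756 \cdot 10^{5}$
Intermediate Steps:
$X{\left(P,W \right)} = -7 + P$
$m = -25099$ ($m = 35503 - 60602 = -25099$)
$U{\left(u \right)} = -8 + u$ ($U{\left(u \right)} = u - \left(-7 + 15\right) = u - 8 = -8 + u$)
$\frac{m + U{\left(Z \right)}}{\left(119956 + 126790\right) - 93945} + 237563 = \frac{-25099 + \left(-8 + 51\right)}{\left(119956 + 126790\right) - 93945} + 237563 = \frac{-25099 + 43}{246746 - 93945} + 237563 = - \frac{25056}{152801} + 237563 = \left(-25056\right) \frac{1}{152801} + 237563 = - \frac{864}{5269} + 237563 = \frac{1251718583}{5269}$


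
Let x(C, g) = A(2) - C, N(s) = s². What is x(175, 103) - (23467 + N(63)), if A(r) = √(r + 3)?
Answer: -27611 + √5 ≈ -27609.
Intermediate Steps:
A(r) = √(3 + r)
x(C, g) = √5 - C (x(C, g) = √(3 + 2) - C = √5 - C)
x(175, 103) - (23467 + N(63)) = (√5 - 1*175) - (23467 + 63²) = (√5 - 175) - (23467 + 3969) = (-175 + √5) - 1*27436 = (-175 + √5) - 27436 = -27611 + √5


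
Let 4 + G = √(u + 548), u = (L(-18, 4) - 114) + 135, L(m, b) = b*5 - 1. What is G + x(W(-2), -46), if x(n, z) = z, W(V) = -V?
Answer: -50 + 14*√3 ≈ -25.751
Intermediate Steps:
L(m, b) = -1 + 5*b (L(m, b) = 5*b - 1 = -1 + 5*b)
u = 40 (u = ((-1 + 5*4) - 114) + 135 = ((-1 + 20) - 114) + 135 = (19 - 114) + 135 = -95 + 135 = 40)
G = -4 + 14*√3 (G = -4 + √(40 + 548) = -4 + √588 = -4 + 14*√3 ≈ 20.249)
G + x(W(-2), -46) = (-4 + 14*√3) - 46 = -50 + 14*√3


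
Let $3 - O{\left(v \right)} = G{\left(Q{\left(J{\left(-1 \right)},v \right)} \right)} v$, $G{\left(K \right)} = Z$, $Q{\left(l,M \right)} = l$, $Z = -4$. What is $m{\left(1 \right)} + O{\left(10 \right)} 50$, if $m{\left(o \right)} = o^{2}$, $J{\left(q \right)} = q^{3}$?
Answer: $2151$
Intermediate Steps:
$G{\left(K \right)} = -4$
$O{\left(v \right)} = 3 + 4 v$ ($O{\left(v \right)} = 3 - - 4 v = 3 + 4 v$)
$m{\left(1 \right)} + O{\left(10 \right)} 50 = 1^{2} + \left(3 + 4 \cdot 10\right) 50 = 1 + \left(3 + 40\right) 50 = 1 + 43 \cdot 50 = 1 + 2150 = 2151$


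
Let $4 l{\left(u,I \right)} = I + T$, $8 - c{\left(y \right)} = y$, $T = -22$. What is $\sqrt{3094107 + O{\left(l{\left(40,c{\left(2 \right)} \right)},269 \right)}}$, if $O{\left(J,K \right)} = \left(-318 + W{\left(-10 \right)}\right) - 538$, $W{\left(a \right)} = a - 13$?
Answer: $18 \sqrt{9547} \approx 1758.8$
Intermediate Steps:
$c{\left(y \right)} = 8 - y$
$W{\left(a \right)} = -13 + a$ ($W{\left(a \right)} = a - 13 = -13 + a$)
$l{\left(u,I \right)} = - \frac{11}{2} + \frac{I}{4}$ ($l{\left(u,I \right)} = \frac{I - 22}{4} = \frac{-22 + I}{4} = - \frac{11}{2} + \frac{I}{4}$)
$O{\left(J,K \right)} = -879$ ($O{\left(J,K \right)} = \left(-318 - 23\right) - 538 = -341 - 538 = -879$)
$\sqrt{3094107 + O{\left(l{\left(40,c{\left(2 \right)} \right)},269 \right)}} = \sqrt{3094107 - 879} = \sqrt{3093228} = 18 \sqrt{9547}$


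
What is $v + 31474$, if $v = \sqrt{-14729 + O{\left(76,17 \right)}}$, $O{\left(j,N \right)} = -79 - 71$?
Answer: $31474 + i \sqrt{14879} \approx 31474.0 + 121.98 i$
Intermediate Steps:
$O{\left(j,N \right)} = -150$ ($O{\left(j,N \right)} = -79 - 71 = -150$)
$v = i \sqrt{14879}$ ($v = \sqrt{-14729 - 150} = \sqrt{-14879} = i \sqrt{14879} \approx 121.98 i$)
$v + 31474 = i \sqrt{14879} + 31474 = 31474 + i \sqrt{14879}$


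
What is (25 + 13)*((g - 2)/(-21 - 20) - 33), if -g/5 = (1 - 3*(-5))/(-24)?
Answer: -154394/123 ≈ -1255.2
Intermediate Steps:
g = 10/3 (g = -5*(1 - 3*(-5))/(-24) = -5*(1 + 15)*(-1)/24 = -80*(-1)/24 = -5*(-⅔) = 10/3 ≈ 3.3333)
(25 + 13)*((g - 2)/(-21 - 20) - 33) = (25 + 13)*((10/3 - 2)/(-21 - 20) - 33) = 38*((4/3)/(-41) - 33) = 38*((4/3)*(-1/41) - 33) = 38*(-4/123 - 33) = 38*(-4063/123) = -154394/123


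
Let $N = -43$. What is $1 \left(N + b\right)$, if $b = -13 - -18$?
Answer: $-38$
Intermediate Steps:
$b = 5$ ($b = -13 + 18 = 5$)
$1 \left(N + b\right) = 1 \left(-43 + 5\right) = 1 \left(-38\right) = -38$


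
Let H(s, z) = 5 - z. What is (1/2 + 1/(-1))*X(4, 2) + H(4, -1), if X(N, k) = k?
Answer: 5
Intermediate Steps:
(1/2 + 1/(-1))*X(4, 2) + H(4, -1) = (1/2 + 1/(-1))*2 + (5 - 1*(-1)) = (1*(½) + 1*(-1))*2 + (5 + 1) = (½ - 1)*2 + 6 = -½*2 + 6 = -1 + 6 = 5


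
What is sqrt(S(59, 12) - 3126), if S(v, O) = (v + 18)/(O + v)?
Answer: I*sqrt(15752699)/71 ≈ 55.901*I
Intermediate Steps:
S(v, O) = (18 + v)/(O + v)
sqrt(S(59, 12) - 3126) = sqrt((18 + 59)/(12 + 59) - 3126) = sqrt(77/71 - 3126) = sqrt(-221869/71) = I*sqrt(15752699)/71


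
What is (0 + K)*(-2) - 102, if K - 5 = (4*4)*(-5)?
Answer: 48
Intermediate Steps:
K = -75 (K = 5 + (4*4)*(-5) = 5 + 16*(-5) = 5 - 80 = -75)
(0 + K)*(-2) - 102 = (0 - 75)*(-2) - 102 = -75*(-2) - 102 = 150 - 102 = 48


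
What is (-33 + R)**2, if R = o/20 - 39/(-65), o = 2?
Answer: 104329/100 ≈ 1043.3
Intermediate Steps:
R = 7/10 (R = 2/20 - 39/(-65) = 2*(1/20) - 39*(-1/65) = 1/10 + 3/5 = 7/10 ≈ 0.70000)
(-33 + R)**2 = (-33 + 7/10)**2 = (-323/10)**2 = 104329/100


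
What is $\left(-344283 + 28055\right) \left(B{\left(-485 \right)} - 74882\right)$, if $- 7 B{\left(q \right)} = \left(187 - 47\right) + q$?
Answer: $\frac{165649397012}{7} \approx 2.3664 \cdot 10^{10}$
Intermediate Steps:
$B{\left(q \right)} = -20 - \frac{q}{7}$ ($B{\left(q \right)} = - \frac{\left(187 - 47\right) + q}{7} = - \frac{140 + q}{7} = -20 - \frac{q}{7}$)
$\left(-344283 + 28055\right) \left(B{\left(-485 \right)} - 74882\right) = \left(-344283 + 28055\right) \left(\left(-20 - - \frac{485}{7}\right) - 74882\right) = - 316228 \left(\left(-20 + \frac{485}{7}\right) - 74882\right) = - 316228 \left(\frac{345}{7} - 74882\right) = \left(-316228\right) \left(- \frac{523829}{7}\right) = \frac{165649397012}{7}$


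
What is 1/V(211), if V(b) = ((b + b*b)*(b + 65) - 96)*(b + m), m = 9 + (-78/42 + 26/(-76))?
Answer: 133/357630901080 ≈ 3.7189e-10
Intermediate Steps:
m = 1809/266 (m = 9 + (-78*1/42 + 26*(-1/76)) = 9 + (-13/7 - 13/38) = 9 - 585/266 = 1809/266 ≈ 6.8008)
V(b) = (-96 + (65 + b)*(b + b**2))*(1809/266 + b) (V(b) = ((b + b*b)*(b + 65) - 96)*(b + 1809/266) = ((b + b**2)*(65 + b) - 96)*(1809/266 + b) = ((65 + b)*(b + b**2) - 96)*(1809/266 + b) = (-96 + (65 + b)*(b + b**2))*(1809/266 + b))
1/V(211) = 1/(-86832/133 + 211**4 + (19365/266)*211**3 + (68342/133)*211**2 + (92049/266)*211) = 1/(-86832/133 + 1982119441 + (19365/266)*9393931 + (68342/133)*44521 + 19422339/266) = 1/(-86832/133 + 1982119441 + 181913473815/266 + 3042654182/133 + 19422339/266) = 1/(357630901080/133) = 133/357630901080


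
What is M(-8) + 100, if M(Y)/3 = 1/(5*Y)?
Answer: 3997/40 ≈ 99.925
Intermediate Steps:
M(Y) = 3/(5*Y) (M(Y) = 3/((5*Y)) = 3*(1/(5*Y)) = 3/(5*Y))
M(-8) + 100 = (3/5)/(-8) + 100 = (3/5)*(-1/8) + 100 = -3/40 + 100 = 3997/40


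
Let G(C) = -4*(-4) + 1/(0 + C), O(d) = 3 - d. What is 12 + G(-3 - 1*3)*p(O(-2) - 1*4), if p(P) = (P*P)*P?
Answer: 167/6 ≈ 27.833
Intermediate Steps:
p(P) = P**3 (p(P) = P**2*P = P**3)
G(C) = 16 + 1/C
12 + G(-3 - 1*3)*p(O(-2) - 1*4) = 12 + (16 + 1/(-3 - 1*3))*((3 - 1*(-2)) - 1*4)**3 = 12 + (16 + 1/(-3 - 3))*((3 + 2) - 4)**3 = 12 + (16 + 1/(-6))*(5 - 4)**3 = 12 + (16 - 1/6)*1**3 = 12 + (95/6)*1 = 12 + 95/6 = 167/6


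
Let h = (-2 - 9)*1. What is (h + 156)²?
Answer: 21025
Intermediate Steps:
h = -11 (h = -11*1 = -11)
(h + 156)² = (-11 + 156)² = 145² = 21025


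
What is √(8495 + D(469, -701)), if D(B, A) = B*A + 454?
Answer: 2*I*√79955 ≈ 565.53*I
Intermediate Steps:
D(B, A) = 454 + A*B (D(B, A) = A*B + 454 = 454 + A*B)
√(8495 + D(469, -701)) = √(8495 + (454 - 701*469)) = √(8495 + (454 - 328769)) = √(8495 - 328315) = √(-319820) = 2*I*√79955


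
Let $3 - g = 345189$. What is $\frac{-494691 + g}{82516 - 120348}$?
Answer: $\frac{839877}{37832} \approx 22.2$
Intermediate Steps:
$g = -345186$ ($g = 3 - 345189 = -345186$)
$\frac{-494691 + g}{82516 - 120348} = \frac{-494691 - 345186}{82516 - 120348} = - \frac{839877}{-37832} = \left(-839877\right) \left(- \frac{1}{37832}\right) = \frac{839877}{37832}$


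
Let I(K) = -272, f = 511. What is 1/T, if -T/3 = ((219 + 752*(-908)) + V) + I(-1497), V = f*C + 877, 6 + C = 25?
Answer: 1/2016849 ≈ 4.9582e-7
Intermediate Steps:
C = 19 (C = -6 + 25 = 19)
V = 10586 (V = 511*19 + 877 = 9709 + 877 = 10586)
T = 2016849 (T = -3*(((219 + 752*(-908)) + 10586) - 272) = -3*(((219 - 682816) + 10586) - 272) = -3*((-682597 + 10586) - 272) = -3*(-672011 - 272) = -3*(-672283) = 2016849)
1/T = 1/2016849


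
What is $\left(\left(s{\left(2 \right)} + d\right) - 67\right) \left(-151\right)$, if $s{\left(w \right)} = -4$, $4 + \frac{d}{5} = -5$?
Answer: $17516$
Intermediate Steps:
$d = -45$ ($d = -20 + 5 \left(-5\right) = -20 - 25 = -45$)
$\left(\left(s{\left(2 \right)} + d\right) - 67\right) \left(-151\right) = \left(\left(-4 - 45\right) - 67\right) \left(-151\right) = \left(-49 - 67\right) \left(-151\right) = \left(-116\right) \left(-151\right) = 17516$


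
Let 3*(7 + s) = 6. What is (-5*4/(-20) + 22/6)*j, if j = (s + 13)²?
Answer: 896/3 ≈ 298.67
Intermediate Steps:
s = -5 (s = -7 + (⅓)*6 = -7 + 2 = -5)
j = 64 (j = (-5 + 13)² = 8² = 64)
(-5*4/(-20) + 22/6)*j = (-5*4/(-20) + 22/6)*64 = (-20*(-1/20) + 22*(⅙))*64 = (1 + 11/3)*64 = (14/3)*64 = 896/3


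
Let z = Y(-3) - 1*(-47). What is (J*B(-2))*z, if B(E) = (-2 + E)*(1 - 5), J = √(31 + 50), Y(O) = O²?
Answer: 8064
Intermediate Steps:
z = 56 (z = (-3)² - 1*(-47) = 9 + 47 = 56)
J = 9 (J = √81 = 9)
B(E) = 8 - 4*E (B(E) = (-2 + E)*(-4) = 8 - 4*E)
(J*B(-2))*z = (9*(8 - 4*(-2)))*56 = (9*(8 + 8))*56 = (9*16)*56 = 144*56 = 8064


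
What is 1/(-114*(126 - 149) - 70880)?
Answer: -1/68258 ≈ -1.4650e-5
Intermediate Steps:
1/(-114*(126 - 149) - 70880) = 1/(-114*(-23) - 70880) = 1/(2622 - 70880) = 1/(-68258) = -1/68258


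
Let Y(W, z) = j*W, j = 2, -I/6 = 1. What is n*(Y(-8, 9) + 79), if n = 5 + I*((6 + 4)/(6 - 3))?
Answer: -945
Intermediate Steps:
I = -6 (I = -6*1 = -6)
Y(W, z) = 2*W
n = -15 (n = 5 - 6*(6 + 4)/(6 - 3) = 5 - 60/3 = 5 - 6*10/3 = 5 - 20 = -15)
n*(Y(-8, 9) + 79) = -15*(2*(-8) + 79) = -15*(-16 + 79) = -15*63 = -945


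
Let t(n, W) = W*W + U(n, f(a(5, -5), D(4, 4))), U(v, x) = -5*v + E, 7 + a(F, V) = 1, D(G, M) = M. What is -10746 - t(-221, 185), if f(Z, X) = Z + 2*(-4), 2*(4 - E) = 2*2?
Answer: -46078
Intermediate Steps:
E = 2 (E = 4 - 2 = 2)
a(F, V) = -6 (a(F, V) = -7 + 1 = -6)
f(Z, X) = -8 + Z (f(Z, X) = Z - 8 = -8 + Z)
U(v, x) = 2 - 5*v (U(v, x) = -5*v + 2 = 2 - 5*v)
t(n, W) = 2 + W² - 5*n (t(n, W) = W*W + (2 - 5*n) = W² + (2 - 5*n) = 2 + W² - 5*n)
-10746 - t(-221, 185) = -10746 - (2 + 185² - 5*(-221)) = -10746 - (2 + 34225 + 1105) = -10746 - 1*35332 = -10746 - 35332 = -46078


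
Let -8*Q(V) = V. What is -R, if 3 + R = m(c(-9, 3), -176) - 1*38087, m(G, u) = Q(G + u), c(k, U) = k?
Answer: 304535/8 ≈ 38067.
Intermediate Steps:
Q(V) = -V/8
m(G, u) = -G/8 - u/8 (m(G, u) = -(G + u)/8 = -G/8 - u/8)
R = -304535/8 (R = -3 + ((-1/8*(-9) - 1/8*(-176)) - 1*38087) = -3 + ((9/8 + 22) - 38087) = -3 + (185/8 - 38087) = -3 - 304511/8 = -304535/8 ≈ -38067.)
-R = -1*(-304535/8) = 304535/8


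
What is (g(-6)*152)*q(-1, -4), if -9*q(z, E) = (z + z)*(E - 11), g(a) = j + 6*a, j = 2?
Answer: 51680/3 ≈ 17227.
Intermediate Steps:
g(a) = 2 + 6*a
q(z, E) = -2*z*(-11 + E)/9 (q(z, E) = -(z + z)*(E - 11)/9 = -2*z*(-11 + E)/9)
(g(-6)*152)*q(-1, -4) = ((2 + 6*(-6))*152)*((2/9)*(-1)*(11 - 1*(-4))) = ((2 - 36)*152)*((2/9)*(-1)*(11 + 4)) = (-34*152)*((2/9)*(-1)*15) = -5168*(-10/3) = 51680/3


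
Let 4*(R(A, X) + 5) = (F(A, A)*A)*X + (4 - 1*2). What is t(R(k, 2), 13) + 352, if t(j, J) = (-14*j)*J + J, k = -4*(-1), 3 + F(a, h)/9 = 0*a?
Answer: 11012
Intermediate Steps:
F(a, h) = -27 (F(a, h) = -27 + 9*(0*a) = -27 + 9*0 = -27 + 0 = -27)
k = 4
R(A, X) = -9/2 - 27*A*X/4 (R(A, X) = -5 + ((-27*A)*X + (4 - 1*2))/4 = -5 + (-27*A*X + (4 - 2))/4 = -5 + (-27*A*X + 2)/4 = -5 + (2 - 27*A*X)/4 = -5 + (1/2 - 27*A*X/4) = -9/2 - 27*A*X/4)
t(j, J) = J - 14*J*j (t(j, J) = -14*J*j + J = J - 14*J*j)
t(R(k, 2), 13) + 352 = 13*(1 - 14*(-9/2 - 27/4*4*2)) + 352 = 13*(1 - 14*(-9/2 - 54)) + 352 = 13*(1 - 14*(-117/2)) + 352 = 13*(1 + 819) + 352 = 13*820 + 352 = 10660 + 352 = 11012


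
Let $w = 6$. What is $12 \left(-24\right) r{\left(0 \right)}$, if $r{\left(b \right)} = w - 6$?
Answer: $0$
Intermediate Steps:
$r{\left(b \right)} = 0$ ($r{\left(b \right)} = 6 - 6 = 0$)
$12 \left(-24\right) r{\left(0 \right)} = 12 \left(-24\right) 0 = \left(-288\right) 0 = 0$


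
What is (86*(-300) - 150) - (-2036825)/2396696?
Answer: -62192224375/2396696 ≈ -25949.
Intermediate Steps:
(86*(-300) - 150) - (-2036825)/2396696 = (-25800 - 150) - (-2036825)/2396696 = -25950 - 1*(-2036825/2396696) = -25950 + 2036825/2396696 = -62192224375/2396696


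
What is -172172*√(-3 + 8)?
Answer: -172172*√5 ≈ -3.8499e+5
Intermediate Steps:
-172172*√(-3 + 8) = -172172*√5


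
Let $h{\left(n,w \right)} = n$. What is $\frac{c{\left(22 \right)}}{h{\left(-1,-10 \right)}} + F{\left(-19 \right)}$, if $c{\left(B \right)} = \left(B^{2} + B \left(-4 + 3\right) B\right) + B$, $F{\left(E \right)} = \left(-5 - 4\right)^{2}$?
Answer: $59$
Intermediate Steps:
$F{\left(E \right)} = 81$ ($F{\left(E \right)} = \left(-9\right)^{2} = 81$)
$c{\left(B \right)} = B$ ($c{\left(B \right)} = \left(B^{2} + B \left(-1\right) B\right) + B = \left(B^{2} + - B B\right) + B = \left(B^{2} - B^{2}\right) + B = 0 + B = B$)
$\frac{c{\left(22 \right)}}{h{\left(-1,-10 \right)}} + F{\left(-19 \right)} = \frac{1}{-1} \cdot 22 + 81 = \left(-1\right) 22 + 81 = -22 + 81 = 59$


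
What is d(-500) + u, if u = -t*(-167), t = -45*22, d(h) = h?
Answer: -165830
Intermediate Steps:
t = -990
u = -165330 (u = -1*(-990)*(-167) = 990*(-167) = -165330)
d(-500) + u = -500 - 165330 = -165830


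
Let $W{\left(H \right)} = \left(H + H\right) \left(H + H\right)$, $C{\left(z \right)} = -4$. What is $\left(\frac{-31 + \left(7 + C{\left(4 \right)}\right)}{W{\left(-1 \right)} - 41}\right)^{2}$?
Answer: $\frac{784}{1369} \approx 0.57268$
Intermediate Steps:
$W{\left(H \right)} = 4 H^{2}$ ($W{\left(H \right)} = 2 H 2 H = 4 H^{2}$)
$\left(\frac{-31 + \left(7 + C{\left(4 \right)}\right)}{W{\left(-1 \right)} - 41}\right)^{2} = \left(\frac{-31 + \left(7 - 4\right)}{4 \left(-1\right)^{2} - 41}\right)^{2} = \left(\frac{-31 + 3}{4 \cdot 1 - 41}\right)^{2} = \left(- \frac{28}{4 - 41}\right)^{2} = \left(- \frac{28}{-37}\right)^{2} = \left(\left(-28\right) \left(- \frac{1}{37}\right)\right)^{2} = \left(\frac{28}{37}\right)^{2} = \frac{784}{1369}$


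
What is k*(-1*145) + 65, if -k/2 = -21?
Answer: -6025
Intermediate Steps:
k = 42 (k = -2*(-21) = 42)
k*(-1*145) + 65 = 42*(-1*145) + 65 = 42*(-145) + 65 = -6090 + 65 = -6025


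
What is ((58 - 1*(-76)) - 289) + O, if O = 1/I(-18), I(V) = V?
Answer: -2791/18 ≈ -155.06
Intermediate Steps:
O = -1/18 (O = 1/(-18) = -1/18 ≈ -0.055556)
((58 - 1*(-76)) - 289) + O = ((58 - 1*(-76)) - 289) - 1/18 = ((58 + 76) - 289) - 1/18 = (134 - 289) - 1/18 = -155 - 1/18 = -2791/18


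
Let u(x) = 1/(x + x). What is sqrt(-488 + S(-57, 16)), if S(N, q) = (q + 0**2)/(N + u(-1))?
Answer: 2*I*sqrt(1614370)/115 ≈ 22.097*I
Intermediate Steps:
u(x) = 1/(2*x)
S(N, q) = q/(-1/2 + N) (S(N, q) = (q + 0**2)/(N + (1/2)/(-1)) = (q + 0)/(N + (1/2)*(-1)) = q/(N - 1/2) = q/(-1/2 + N))
sqrt(-488 + S(-57, 16)) = sqrt(-488 + 2*16/(-1 + 2*(-57))) = sqrt(-488 + 2*16/(-1 - 114)) = sqrt(-488 + 2*16/(-115)) = sqrt(-488 + 2*16*(-1/115)) = sqrt(-488 - 32/115) = sqrt(-56152/115) = 2*I*sqrt(1614370)/115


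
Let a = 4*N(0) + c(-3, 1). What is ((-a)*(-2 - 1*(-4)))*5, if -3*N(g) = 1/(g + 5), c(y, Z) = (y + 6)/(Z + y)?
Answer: 53/3 ≈ 17.667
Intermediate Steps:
c(y, Z) = (6 + y)/(Z + y)
N(g) = -1/(3*(5 + g)) (N(g) = -1/(3*(g + 5)) = -1/(3*(5 + g)))
a = -53/30 (a = 4*(-1/(15 + 3*0)) + (6 - 3)/(1 - 3) = 4*(-1/(15 + 0)) + 3/(-2) = 4*(-1/15) - ½*3 = 4*(-1*1/15) - 3/2 = 4*(-1/15) - 3/2 = -4/15 - 3/2 = -53/30 ≈ -1.7667)
((-a)*(-2 - 1*(-4)))*5 = ((-1*(-53/30))*(-2 - 1*(-4)))*5 = (53*(-2 + 4)/30)*5 = ((53/30)*2)*5 = (53/15)*5 = 53/3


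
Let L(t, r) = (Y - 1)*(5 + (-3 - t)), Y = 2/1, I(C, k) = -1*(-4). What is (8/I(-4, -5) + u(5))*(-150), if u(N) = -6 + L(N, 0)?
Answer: 1050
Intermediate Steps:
I(C, k) = 4
Y = 2 (Y = 2*1 = 2)
L(t, r) = 2 - t (L(t, r) = (2 - 1)*(5 + (-3 - t)) = 1*(2 - t) = 2 - t)
u(N) = -4 - N (u(N) = -6 + (2 - N) = -4 - N)
(8/I(-4, -5) + u(5))*(-150) = (8/4 + (-4 - 1*5))*(-150) = (8*(¼) + (-4 - 5))*(-150) = (2 - 9)*(-150) = -7*(-150) = 1050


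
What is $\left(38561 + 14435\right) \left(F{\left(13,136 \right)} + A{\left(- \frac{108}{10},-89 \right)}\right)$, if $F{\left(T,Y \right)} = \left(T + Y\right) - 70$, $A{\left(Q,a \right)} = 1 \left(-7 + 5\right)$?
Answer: $4080692$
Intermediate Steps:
$A{\left(Q,a \right)} = -2$ ($A{\left(Q,a \right)} = 1 \left(-2\right) = -2$)
$F{\left(T,Y \right)} = -70 + T + Y$
$\left(38561 + 14435\right) \left(F{\left(13,136 \right)} + A{\left(- \frac{108}{10},-89 \right)}\right) = \left(38561 + 14435\right) \left(\left(-70 + 13 + 136\right) - 2\right) = 52996 \left(79 - 2\right) = 52996 \cdot 77 = 4080692$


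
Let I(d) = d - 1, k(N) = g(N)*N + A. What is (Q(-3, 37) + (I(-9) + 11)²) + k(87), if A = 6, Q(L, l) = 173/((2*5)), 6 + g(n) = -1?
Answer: -5847/10 ≈ -584.70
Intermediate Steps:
g(n) = -7 (g(n) = -6 - 1 = -7)
Q(L, l) = 173/10
k(N) = 6 - 7*N (k(N) = -7*N + 6 = 6 - 7*N)
I(d) = -1 + d
(Q(-3, 37) + (I(-9) + 11)²) + k(87) = (173/10 + ((-1 - 9) + 11)²) + (6 - 7*87) = (173/10 + (-10 + 11)²) + (6 - 609) = (173/10 + 1²) - 603 = (173/10 + 1) - 603 = 183/10 - 603 = -5847/10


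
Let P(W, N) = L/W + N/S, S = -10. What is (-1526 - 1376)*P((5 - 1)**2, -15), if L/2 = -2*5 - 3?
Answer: 1451/4 ≈ 362.75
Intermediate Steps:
L = -26 (L = 2*(-2*5 - 3) = 2*(-10 - 3) = 2*(-13) = -26)
P(W, N) = -26/W - N/10 (P(W, N) = -26/W + N/(-10) = -26/W + N*(-1/10) = -26/W - N/10)
(-1526 - 1376)*P((5 - 1)**2, -15) = (-1526 - 1376)*(-26/(5 - 1)**2 - 1/10*(-15)) = -2902*(-26/(4**2) + 3/2) = -2902*(-26/16 + 3/2) = -2902*(-26*1/16 + 3/2) = -2902*(-13/8 + 3/2) = -2902*(-1/8) = 1451/4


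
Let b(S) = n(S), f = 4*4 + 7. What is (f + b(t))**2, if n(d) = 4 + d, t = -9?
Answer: 324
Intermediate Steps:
f = 23 (f = 16 + 7 = 23)
b(S) = 4 + S
(f + b(t))**2 = (23 + (4 - 9))**2 = (23 - 5)**2 = 18**2 = 324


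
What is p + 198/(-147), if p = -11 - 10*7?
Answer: -4035/49 ≈ -82.347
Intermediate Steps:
p = -81 (p = -11 - 70 = -81)
p + 198/(-147) = -81 + 198/(-147) = -81 + 198*(-1/147) = -81 - 66/49 = -4035/49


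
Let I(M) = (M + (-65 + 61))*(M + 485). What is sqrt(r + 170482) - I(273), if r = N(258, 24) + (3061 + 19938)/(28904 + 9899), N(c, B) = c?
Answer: -203902 + sqrt(257079467838857)/38803 ≈ -2.0349e+5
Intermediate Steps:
I(M) = (-4 + M)*(485 + M) (I(M) = (M - 4)*(485 + M) = (-4 + M)*(485 + M))
r = 10034173/38803 (r = 258 + (3061 + 19938)/(28904 + 9899) = 258 + 22999/38803 = 10034173/38803 ≈ 258.59)
sqrt(r + 170482) - I(273) = sqrt(10034173/38803 + 170482) - (-1940 + 273**2 + 481*273) = sqrt(6625247219/38803) - (-1940 + 74529 + 131313) = sqrt(257079467838857)/38803 - 1*203902 = sqrt(257079467838857)/38803 - 203902 = -203902 + sqrt(257079467838857)/38803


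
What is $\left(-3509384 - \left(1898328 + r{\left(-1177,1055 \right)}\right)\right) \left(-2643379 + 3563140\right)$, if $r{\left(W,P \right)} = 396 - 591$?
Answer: $-4973623243437$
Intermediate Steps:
$r{\left(W,P \right)} = -195$
$\left(-3509384 - \left(1898328 + r{\left(-1177,1055 \right)}\right)\right) \left(-2643379 + 3563140\right) = \left(-3509384 - 1898133\right) \left(-2643379 + 3563140\right) = \left(-3509384 + \left(-1898328 + 195\right)\right) 919761 = \left(-3509384 - 1898133\right) 919761 = \left(-5407517\right) 919761 = -4973623243437$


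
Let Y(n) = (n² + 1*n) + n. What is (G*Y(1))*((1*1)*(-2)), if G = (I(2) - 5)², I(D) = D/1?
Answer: -54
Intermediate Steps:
I(D) = D (I(D) = D*1 = D)
G = 9 (G = (2 - 5)² = (-3)² = 9)
Y(n) = n² + 2*n (Y(n) = (n² + n) + n = (n + n²) + n = n² + 2*n)
(G*Y(1))*((1*1)*(-2)) = (9*(1*(2 + 1)))*((1*1)*(-2)) = (9*(1*3))*(1*(-2)) = (9*3)*(-2) = 27*(-2) = -54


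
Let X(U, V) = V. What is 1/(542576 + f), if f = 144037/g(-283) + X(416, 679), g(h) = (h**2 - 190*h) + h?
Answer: 133576/72565973917 ≈ 1.8408e-6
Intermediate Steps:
g(h) = h**2 - 189*h
f = 90842141/133576 (f = 144037/((-283*(-189 - 283))) + 679 = 144037/((-283*(-472))) + 679 = 144037/133576 + 679 = 90842141/133576 ≈ 680.08)
1/(542576 + f) = 1/(542576 + 90842141/133576) = 1/(72565973917/133576) = 133576/72565973917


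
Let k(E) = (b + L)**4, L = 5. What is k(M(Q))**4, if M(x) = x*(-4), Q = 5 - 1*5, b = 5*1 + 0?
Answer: 10000000000000000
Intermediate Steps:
b = 5 (b = 5 + 0 = 5)
Q = 0 (Q = 5 - 5 = 0)
M(x) = -4*x
k(E) = 10000 (k(E) = (5 + 5)**4 = 10**4 = 10000)
k(M(Q))**4 = 10000**4 = 10000000000000000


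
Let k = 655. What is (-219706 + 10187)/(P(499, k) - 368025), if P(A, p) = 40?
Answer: 209519/367985 ≈ 0.56937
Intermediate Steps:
(-219706 + 10187)/(P(499, k) - 368025) = (-219706 + 10187)/(40 - 368025) = -209519/(-367985) = -209519*(-1/367985) = 209519/367985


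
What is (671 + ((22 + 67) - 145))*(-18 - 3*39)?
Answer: -83025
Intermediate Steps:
(671 + ((22 + 67) - 145))*(-18 - 3*39) = (671 + (89 - 145))*(-18 - 117) = (671 - 56)*(-135) = 615*(-135) = -83025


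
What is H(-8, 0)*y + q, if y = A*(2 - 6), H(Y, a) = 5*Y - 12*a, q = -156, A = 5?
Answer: 644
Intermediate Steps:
H(Y, a) = -12*a + 5*Y
y = -20 (y = 5*(2 - 6) = 5*(-4) = -20)
H(-8, 0)*y + q = (-12*0 + 5*(-8))*(-20) - 156 = (0 - 40)*(-20) - 156 = -40*(-20) - 156 = 800 - 156 = 644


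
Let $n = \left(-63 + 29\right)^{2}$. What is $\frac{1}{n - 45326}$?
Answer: $- \frac{1}{44170} \approx -2.264 \cdot 10^{-5}$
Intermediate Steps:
$n = 1156$ ($n = \left(-34\right)^{2} = 1156$)
$\frac{1}{n - 45326} = \frac{1}{1156 - 45326} = \frac{1}{-44170} = - \frac{1}{44170}$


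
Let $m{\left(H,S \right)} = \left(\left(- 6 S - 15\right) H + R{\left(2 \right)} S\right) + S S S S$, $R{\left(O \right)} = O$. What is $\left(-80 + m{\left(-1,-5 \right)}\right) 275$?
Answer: $143000$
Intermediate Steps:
$m{\left(H,S \right)} = S^{4} + 2 S + H \left(-15 - 6 S\right)$ ($m{\left(H,S \right)} = \left(\left(- 6 S - 15\right) H + 2 S\right) + S S S S = \left(\left(-15 - 6 S\right) H + 2 S\right) + S^{2} S^{2} = \left(H \left(-15 - 6 S\right) + 2 S\right) + S^{4} = \left(2 S + H \left(-15 - 6 S\right)\right) + S^{4} = S^{4} + 2 S + H \left(-15 - 6 S\right)$)
$\left(-80 + m{\left(-1,-5 \right)}\right) 275 = \left(-80 + \left(\left(-5\right)^{4} - -15 + 2 \left(-5\right) - \left(-6\right) \left(-5\right)\right)\right) 275 = \left(-80 + \left(625 + 15 - 10 - 30\right)\right) 275 = \left(-80 + 600\right) 275 = 520 \cdot 275 = 143000$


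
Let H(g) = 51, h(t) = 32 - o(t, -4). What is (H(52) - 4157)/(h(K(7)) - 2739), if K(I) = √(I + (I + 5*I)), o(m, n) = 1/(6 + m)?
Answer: 26689/17596 ≈ 1.5168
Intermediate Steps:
K(I) = √7*√I (K(I) = √(I + 6*I) = √(7*I) = √7*√I)
h(t) = 32 - 1/(6 + t)
(H(52) - 4157)/(h(K(7)) - 2739) = (51 - 4157)/((191 + 32*(√7*√7))/(6 + √7*√7) - 2739) = -4106/((191 + 32*7)/(6 + 7) - 2739) = -4106/((191 + 224)/13 - 2739) = -4106/((1/13)*415 - 2739) = -4106/(415/13 - 2739) = -4106/(-35192/13) = -4106*(-13/35192) = 26689/17596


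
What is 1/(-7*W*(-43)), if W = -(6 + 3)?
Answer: -1/2709 ≈ -0.00036914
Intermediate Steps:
W = -9 (W = -1*9 = -9)
1/(-7*W*(-43)) = 1/(-7*(-9)*(-43)) = 1/(63*(-43)) = 1/(-2709) = -1/2709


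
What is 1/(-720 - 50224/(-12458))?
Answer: -6229/4459768 ≈ -0.0013967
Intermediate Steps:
1/(-720 - 50224/(-12458)) = 1/(-720 - 50224*(-1/12458)) = 1/(-720 + 25112/6229) = 1/(-4459768/6229) = -6229/4459768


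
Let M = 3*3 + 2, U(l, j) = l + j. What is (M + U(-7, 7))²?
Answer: 121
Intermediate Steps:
U(l, j) = j + l
M = 11 (M = 9 + 2 = 11)
(M + U(-7, 7))² = (11 + (7 - 7))² = (11 + 0)² = 11² = 121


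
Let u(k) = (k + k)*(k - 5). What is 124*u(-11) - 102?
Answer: 43546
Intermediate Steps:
u(k) = 2*k*(-5 + k) (u(k) = (2*k)*(-5 + k) = 2*k*(-5 + k))
124*u(-11) - 102 = 124*(2*(-11)*(-5 - 11)) - 102 = 124*(2*(-11)*(-16)) - 102 = 124*352 - 102 = 43648 - 102 = 43546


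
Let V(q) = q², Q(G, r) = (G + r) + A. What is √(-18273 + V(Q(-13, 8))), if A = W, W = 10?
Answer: 2*I*√4562 ≈ 135.09*I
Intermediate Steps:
A = 10
Q(G, r) = 10 + G + r (Q(G, r) = (G + r) + 10 = 10 + G + r)
√(-18273 + V(Q(-13, 8))) = √(-18273 + (10 - 13 + 8)²) = √(-18273 + 5²) = √(-18273 + 25) = √(-18248) = 2*I*√4562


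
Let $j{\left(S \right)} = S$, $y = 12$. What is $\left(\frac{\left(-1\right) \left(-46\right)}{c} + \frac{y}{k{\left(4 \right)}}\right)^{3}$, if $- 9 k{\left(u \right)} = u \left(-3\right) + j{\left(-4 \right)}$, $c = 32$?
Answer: $\frac{2248091}{4096} \approx 548.85$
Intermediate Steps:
$k{\left(u \right)} = \frac{4}{9} + \frac{u}{3}$ ($k{\left(u \right)} = - \frac{u \left(-3\right) - 4}{9} = - \frac{- 3 u - 4}{9} = - \frac{-4 - 3 u}{9} = \frac{4}{9} + \frac{u}{3}$)
$\left(\frac{\left(-1\right) \left(-46\right)}{c} + \frac{y}{k{\left(4 \right)}}\right)^{3} = \left(\frac{\left(-1\right) \left(-46\right)}{32} + \frac{12}{\frac{4}{9} + \frac{1}{3} \cdot 4}\right)^{3} = \left(46 \cdot \frac{1}{32} + \frac{12}{\frac{4}{9} + \frac{4}{3}}\right)^{3} = \left(\frac{23}{16} + \frac{12}{\frac{16}{9}}\right)^{3} = \left(\frac{23}{16} + 12 \cdot \frac{9}{16}\right)^{3} = \left(\frac{23}{16} + \frac{27}{4}\right)^{3} = \left(\frac{131}{16}\right)^{3} = \frac{2248091}{4096}$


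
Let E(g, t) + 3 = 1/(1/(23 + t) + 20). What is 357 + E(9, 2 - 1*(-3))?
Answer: 198622/561 ≈ 354.05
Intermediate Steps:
E(g, t) = -3 + 1/(20 + 1/(23 + t)) (E(g, t) = -3 + 1/(1/(23 + t) + 20) = -3 + 1/(20 + 1/(23 + t)))
357 + E(9, 2 - 1*(-3)) = 357 + (-1360 - 59*(2 - 1*(-3)))/(461 + 20*(2 - 1*(-3))) = 357 + (-1360 - 59*(2 + 3))/(461 + 20*(2 + 3)) = 357 + (-1360 - 59*5)/(461 + 20*5) = 357 + (-1360 - 295)/(461 + 100) = 357 - 1655/561 = 198622/561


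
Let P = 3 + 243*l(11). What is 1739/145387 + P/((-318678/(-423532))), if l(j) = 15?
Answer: 37438328868979/7721939731 ≈ 4848.3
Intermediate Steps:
P = 3648 (P = 3 + 243*15 = 3 + 3645 = 3648)
1739/145387 + P/((-318678/(-423532))) = 1739/145387 + 3648/((-318678/(-423532))) = 1739*(1/145387) + 3648/((-318678*(-1/423532))) = 1739/145387 + 3648/(159339/211766) = 1739/145387 + 3648*(211766/159339) = 1739/145387 + 257507456/53113 = 37438328868979/7721939731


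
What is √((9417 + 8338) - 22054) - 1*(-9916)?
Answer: 9916 + I*√4299 ≈ 9916.0 + 65.567*I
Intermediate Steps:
√((9417 + 8338) - 22054) - 1*(-9916) = √(17755 - 22054) + 9916 = √(-4299) + 9916 = I*√4299 + 9916 = 9916 + I*√4299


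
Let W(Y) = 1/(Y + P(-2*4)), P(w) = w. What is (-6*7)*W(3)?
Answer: 42/5 ≈ 8.4000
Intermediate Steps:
W(Y) = 1/(-8 + Y) (W(Y) = 1/(Y - 2*4) = 1/(Y - 8) = 1/(-8 + Y))
(-6*7)*W(3) = (-6*7)/(-8 + 3) = -42/(-5) = -42*(-⅕) = 42/5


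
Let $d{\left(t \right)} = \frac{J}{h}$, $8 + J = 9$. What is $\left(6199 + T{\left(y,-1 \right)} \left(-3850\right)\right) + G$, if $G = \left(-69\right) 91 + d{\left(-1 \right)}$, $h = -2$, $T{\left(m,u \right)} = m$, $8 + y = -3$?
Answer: $\frac{84539}{2} \approx 42270.0$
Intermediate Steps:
$y = -11$ ($y = -8 - 3 = -11$)
$J = 1$ ($J = -8 + 9 = 1$)
$d{\left(t \right)} = - \frac{1}{2}$ ($d{\left(t \right)} = 1 \frac{1}{-2} = 1 \left(- \frac{1}{2}\right) = - \frac{1}{2}$)
$G = - \frac{12559}{2}$ ($G = \left(-69\right) 91 - \frac{1}{2} = -6279 - \frac{1}{2} = - \frac{12559}{2} \approx -6279.5$)
$\left(6199 + T{\left(y,-1 \right)} \left(-3850\right)\right) + G = \left(6199 - -42350\right) - \frac{12559}{2} = \left(6199 + 42350\right) - \frac{12559}{2} = 48549 - \frac{12559}{2} = \frac{84539}{2}$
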